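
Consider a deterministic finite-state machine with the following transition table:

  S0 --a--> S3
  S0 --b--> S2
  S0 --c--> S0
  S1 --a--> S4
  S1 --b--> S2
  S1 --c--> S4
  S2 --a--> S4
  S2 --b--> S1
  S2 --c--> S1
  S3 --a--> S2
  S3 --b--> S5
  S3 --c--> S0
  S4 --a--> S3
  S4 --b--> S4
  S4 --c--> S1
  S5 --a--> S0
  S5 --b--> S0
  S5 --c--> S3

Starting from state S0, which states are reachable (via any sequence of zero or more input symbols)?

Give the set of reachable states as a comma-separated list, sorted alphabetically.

Answer: S0, S1, S2, S3, S4, S5

Derivation:
BFS from S0:
  visit S0: S0--a-->S3 (new), S0--b-->S2 (new), S0--c-->S0 (seen)
  visit S3: S3--a-->S2 (seen), S3--b-->S5 (new), S3--c-->S0 (seen)
  visit S2: S2--a-->S4 (new), S2--b-->S1 (new), S2--c-->S1 (seen)
  visit S5: S5--a-->S0 (seen), S5--b-->S0 (seen), S5--c-->S3 (seen)
  visit S4: S4--a-->S3 (seen), S4--b-->S4 (seen), S4--c-->S1 (seen)
  visit S1: S1--a-->S4 (seen), S1--b-->S2 (seen), S1--c-->S4 (seen)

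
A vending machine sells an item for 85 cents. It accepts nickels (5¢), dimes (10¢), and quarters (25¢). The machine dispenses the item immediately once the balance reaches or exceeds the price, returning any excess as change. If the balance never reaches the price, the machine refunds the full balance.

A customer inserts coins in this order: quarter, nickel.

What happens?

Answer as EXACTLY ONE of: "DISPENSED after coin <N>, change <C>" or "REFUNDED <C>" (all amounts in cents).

Price: 85¢
Coin 1 (quarter, 25¢): balance = 25¢
Coin 2 (nickel, 5¢): balance = 30¢
All coins inserted, balance 30¢ < price 85¢ → REFUND 30¢

Answer: REFUNDED 30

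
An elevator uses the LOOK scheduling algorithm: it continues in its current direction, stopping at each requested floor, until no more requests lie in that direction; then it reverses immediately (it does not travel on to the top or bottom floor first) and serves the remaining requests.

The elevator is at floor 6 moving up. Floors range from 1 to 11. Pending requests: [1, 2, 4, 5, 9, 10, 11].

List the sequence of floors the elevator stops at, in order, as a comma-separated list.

Current: 6, moving UP
Serve above first (ascending): [9, 10, 11]
Then reverse, serve below (descending): [5, 4, 2, 1]

Answer: 9, 10, 11, 5, 4, 2, 1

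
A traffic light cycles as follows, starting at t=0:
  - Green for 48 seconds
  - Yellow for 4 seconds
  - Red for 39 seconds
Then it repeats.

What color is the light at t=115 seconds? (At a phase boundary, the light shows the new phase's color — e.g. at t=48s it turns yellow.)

Cycle length = 48 + 4 + 39 = 91s
t = 115, phase_t = 115 mod 91 = 24
24 < 48 (green end) → GREEN

Answer: green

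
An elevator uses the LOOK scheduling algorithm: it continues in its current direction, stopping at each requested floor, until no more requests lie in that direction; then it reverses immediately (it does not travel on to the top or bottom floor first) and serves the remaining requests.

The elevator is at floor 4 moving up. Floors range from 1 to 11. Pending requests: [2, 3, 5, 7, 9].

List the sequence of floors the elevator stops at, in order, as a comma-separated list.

Answer: 5, 7, 9, 3, 2

Derivation:
Current: 4, moving UP
Serve above first (ascending): [5, 7, 9]
Then reverse, serve below (descending): [3, 2]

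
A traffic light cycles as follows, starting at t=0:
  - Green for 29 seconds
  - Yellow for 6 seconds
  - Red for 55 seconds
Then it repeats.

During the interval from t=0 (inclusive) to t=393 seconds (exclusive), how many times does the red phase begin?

Answer: 4

Derivation:
Cycle = 29+6+55 = 90s
red phase starts at t = k*90 + 35 for k=0,1,2,...
Need k*90+35 < 393 → k < 3.978
k ∈ {0, ..., 3} → 4 starts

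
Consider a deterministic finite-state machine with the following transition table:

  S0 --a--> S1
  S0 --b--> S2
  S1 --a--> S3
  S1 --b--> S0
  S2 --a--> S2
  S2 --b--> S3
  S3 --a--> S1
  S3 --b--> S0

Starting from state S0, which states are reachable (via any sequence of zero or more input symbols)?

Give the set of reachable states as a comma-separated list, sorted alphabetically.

Answer: S0, S1, S2, S3

Derivation:
BFS from S0:
  visit S0: S0--a-->S1 (new), S0--b-->S2 (new)
  visit S1: S1--a-->S3 (new), S1--b-->S0 (seen)
  visit S2: S2--a-->S2 (seen), S2--b-->S3 (seen)
  visit S3: S3--a-->S1 (seen), S3--b-->S0 (seen)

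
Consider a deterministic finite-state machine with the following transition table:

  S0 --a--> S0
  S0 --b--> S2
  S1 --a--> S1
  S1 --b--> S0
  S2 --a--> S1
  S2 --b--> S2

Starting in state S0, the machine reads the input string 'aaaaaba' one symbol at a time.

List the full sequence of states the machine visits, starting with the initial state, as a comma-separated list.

Answer: S0, S0, S0, S0, S0, S0, S2, S1

Derivation:
Start: S0
  read 'a': S0 --a--> S0
  read 'a': S0 --a--> S0
  read 'a': S0 --a--> S0
  read 'a': S0 --a--> S0
  read 'a': S0 --a--> S0
  read 'b': S0 --b--> S2
  read 'a': S2 --a--> S1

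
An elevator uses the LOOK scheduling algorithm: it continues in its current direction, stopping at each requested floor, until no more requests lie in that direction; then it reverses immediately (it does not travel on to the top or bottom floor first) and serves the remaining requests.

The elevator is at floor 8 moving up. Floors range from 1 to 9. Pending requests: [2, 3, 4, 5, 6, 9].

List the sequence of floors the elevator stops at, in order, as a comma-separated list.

Answer: 9, 6, 5, 4, 3, 2

Derivation:
Current: 8, moving UP
Serve above first (ascending): [9]
Then reverse, serve below (descending): [6, 5, 4, 3, 2]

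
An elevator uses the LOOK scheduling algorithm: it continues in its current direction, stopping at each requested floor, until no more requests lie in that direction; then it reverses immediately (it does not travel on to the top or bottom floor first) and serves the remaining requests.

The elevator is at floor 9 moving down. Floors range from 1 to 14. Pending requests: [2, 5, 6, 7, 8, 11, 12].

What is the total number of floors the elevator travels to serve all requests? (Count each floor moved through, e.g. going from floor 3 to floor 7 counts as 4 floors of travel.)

Start at floor 9 moving down, LOOK stop order: [8, 7, 6, 5, 2, 11, 12]
  9 → 8: |8-9| = 1, total = 1
  8 → 7: |7-8| = 1, total = 2
  7 → 6: |6-7| = 1, total = 3
  6 → 5: |5-6| = 1, total = 4
  5 → 2: |2-5| = 3, total = 7
  2 → 11: |11-2| = 9, total = 16
  11 → 12: |12-11| = 1, total = 17

Answer: 17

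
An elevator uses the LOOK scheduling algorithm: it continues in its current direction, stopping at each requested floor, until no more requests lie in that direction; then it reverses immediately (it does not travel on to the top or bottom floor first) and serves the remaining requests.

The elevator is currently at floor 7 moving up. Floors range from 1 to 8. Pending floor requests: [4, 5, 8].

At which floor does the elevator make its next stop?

Current floor: 7, direction: up
Requests above: [8]
Requests below: [4, 5]
Moving up and requests lie above → nearest above is min([8]) = 8

Answer: 8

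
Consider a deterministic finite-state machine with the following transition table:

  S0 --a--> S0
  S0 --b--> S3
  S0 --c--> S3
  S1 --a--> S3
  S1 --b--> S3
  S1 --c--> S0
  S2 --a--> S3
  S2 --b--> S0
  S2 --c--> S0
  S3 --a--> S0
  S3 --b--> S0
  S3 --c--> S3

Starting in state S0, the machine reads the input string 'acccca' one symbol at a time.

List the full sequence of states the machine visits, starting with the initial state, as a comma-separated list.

Start: S0
  read 'a': S0 --a--> S0
  read 'c': S0 --c--> S3
  read 'c': S3 --c--> S3
  read 'c': S3 --c--> S3
  read 'c': S3 --c--> S3
  read 'a': S3 --a--> S0

Answer: S0, S0, S3, S3, S3, S3, S0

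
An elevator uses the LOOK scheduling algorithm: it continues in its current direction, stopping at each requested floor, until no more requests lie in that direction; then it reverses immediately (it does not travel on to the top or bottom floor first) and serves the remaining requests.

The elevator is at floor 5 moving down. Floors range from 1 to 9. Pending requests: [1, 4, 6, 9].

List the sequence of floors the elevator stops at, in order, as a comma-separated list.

Answer: 4, 1, 6, 9

Derivation:
Current: 5, moving DOWN
Serve below first (descending): [4, 1]
Then reverse, serve above (ascending): [6, 9]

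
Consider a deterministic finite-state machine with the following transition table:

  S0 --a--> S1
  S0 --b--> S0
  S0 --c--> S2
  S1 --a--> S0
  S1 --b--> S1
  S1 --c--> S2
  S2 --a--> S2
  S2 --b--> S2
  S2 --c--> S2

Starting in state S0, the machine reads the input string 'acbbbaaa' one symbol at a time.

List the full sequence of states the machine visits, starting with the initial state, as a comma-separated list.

Answer: S0, S1, S2, S2, S2, S2, S2, S2, S2

Derivation:
Start: S0
  read 'a': S0 --a--> S1
  read 'c': S1 --c--> S2
  read 'b': S2 --b--> S2
  read 'b': S2 --b--> S2
  read 'b': S2 --b--> S2
  read 'a': S2 --a--> S2
  read 'a': S2 --a--> S2
  read 'a': S2 --a--> S2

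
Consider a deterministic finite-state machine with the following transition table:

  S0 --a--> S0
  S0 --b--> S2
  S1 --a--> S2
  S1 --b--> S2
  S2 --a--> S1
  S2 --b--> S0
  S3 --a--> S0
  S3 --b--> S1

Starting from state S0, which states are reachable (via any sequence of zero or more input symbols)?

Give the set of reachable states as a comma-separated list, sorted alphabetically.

BFS from S0:
  visit S0: S0--a-->S0 (seen), S0--b-->S2 (new)
  visit S2: S2--a-->S1 (new), S2--b-->S0 (seen)
  visit S1: S1--a-->S2 (seen), S1--b-->S2 (seen)

Answer: S0, S1, S2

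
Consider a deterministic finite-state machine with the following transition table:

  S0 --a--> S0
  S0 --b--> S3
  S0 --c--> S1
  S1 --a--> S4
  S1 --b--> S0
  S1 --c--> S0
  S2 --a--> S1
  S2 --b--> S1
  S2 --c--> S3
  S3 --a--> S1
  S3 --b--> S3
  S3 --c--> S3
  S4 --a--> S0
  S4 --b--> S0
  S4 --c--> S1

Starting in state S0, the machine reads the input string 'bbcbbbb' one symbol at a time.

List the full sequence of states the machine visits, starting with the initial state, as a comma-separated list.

Answer: S0, S3, S3, S3, S3, S3, S3, S3

Derivation:
Start: S0
  read 'b': S0 --b--> S3
  read 'b': S3 --b--> S3
  read 'c': S3 --c--> S3
  read 'b': S3 --b--> S3
  read 'b': S3 --b--> S3
  read 'b': S3 --b--> S3
  read 'b': S3 --b--> S3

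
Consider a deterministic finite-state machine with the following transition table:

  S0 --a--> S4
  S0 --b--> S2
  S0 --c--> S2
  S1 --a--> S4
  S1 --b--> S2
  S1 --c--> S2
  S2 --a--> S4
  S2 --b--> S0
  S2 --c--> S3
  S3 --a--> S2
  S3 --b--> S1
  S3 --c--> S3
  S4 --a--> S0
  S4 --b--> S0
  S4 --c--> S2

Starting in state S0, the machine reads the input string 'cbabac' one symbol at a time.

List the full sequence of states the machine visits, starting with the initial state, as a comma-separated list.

Start: S0
  read 'c': S0 --c--> S2
  read 'b': S2 --b--> S0
  read 'a': S0 --a--> S4
  read 'b': S4 --b--> S0
  read 'a': S0 --a--> S4
  read 'c': S4 --c--> S2

Answer: S0, S2, S0, S4, S0, S4, S2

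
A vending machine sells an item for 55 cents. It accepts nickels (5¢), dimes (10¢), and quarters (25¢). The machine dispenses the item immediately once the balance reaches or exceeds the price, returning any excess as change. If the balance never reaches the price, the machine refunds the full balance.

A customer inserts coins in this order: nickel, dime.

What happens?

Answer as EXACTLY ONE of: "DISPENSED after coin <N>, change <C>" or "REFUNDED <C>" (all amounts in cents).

Answer: REFUNDED 15

Derivation:
Price: 55¢
Coin 1 (nickel, 5¢): balance = 5¢
Coin 2 (dime, 10¢): balance = 15¢
All coins inserted, balance 15¢ < price 55¢ → REFUND 15¢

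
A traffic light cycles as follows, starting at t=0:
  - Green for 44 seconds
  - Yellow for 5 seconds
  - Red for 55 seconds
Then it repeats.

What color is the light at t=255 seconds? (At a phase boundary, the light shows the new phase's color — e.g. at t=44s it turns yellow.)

Answer: yellow

Derivation:
Cycle length = 44 + 5 + 55 = 104s
t = 255, phase_t = 255 mod 104 = 47
44 <= 47 < 49 (yellow end) → YELLOW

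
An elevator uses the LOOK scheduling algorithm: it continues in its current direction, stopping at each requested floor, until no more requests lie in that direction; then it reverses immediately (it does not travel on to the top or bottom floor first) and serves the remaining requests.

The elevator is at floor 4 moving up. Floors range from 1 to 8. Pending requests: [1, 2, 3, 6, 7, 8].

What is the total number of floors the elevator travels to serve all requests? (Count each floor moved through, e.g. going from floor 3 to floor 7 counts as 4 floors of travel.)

Start at floor 4 moving up, LOOK stop order: [6, 7, 8, 3, 2, 1]
  4 → 6: |6-4| = 2, total = 2
  6 → 7: |7-6| = 1, total = 3
  7 → 8: |8-7| = 1, total = 4
  8 → 3: |3-8| = 5, total = 9
  3 → 2: |2-3| = 1, total = 10
  2 → 1: |1-2| = 1, total = 11

Answer: 11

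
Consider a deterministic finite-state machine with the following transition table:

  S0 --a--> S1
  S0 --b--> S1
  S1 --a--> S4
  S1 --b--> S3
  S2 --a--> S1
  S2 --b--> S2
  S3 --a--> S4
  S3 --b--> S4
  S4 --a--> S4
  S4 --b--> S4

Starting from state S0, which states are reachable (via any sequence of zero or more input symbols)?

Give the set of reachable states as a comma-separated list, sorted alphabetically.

Answer: S0, S1, S3, S4

Derivation:
BFS from S0:
  visit S0: S0--a-->S1 (new), S0--b-->S1 (seen)
  visit S1: S1--a-->S4 (new), S1--b-->S3 (new)
  visit S4: S4--a-->S4 (seen), S4--b-->S4 (seen)
  visit S3: S3--a-->S4 (seen), S3--b-->S4 (seen)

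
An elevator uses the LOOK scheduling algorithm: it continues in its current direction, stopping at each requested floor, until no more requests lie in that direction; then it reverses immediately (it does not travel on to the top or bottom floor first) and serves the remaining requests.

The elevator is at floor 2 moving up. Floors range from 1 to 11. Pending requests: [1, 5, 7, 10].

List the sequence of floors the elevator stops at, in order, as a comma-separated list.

Answer: 5, 7, 10, 1

Derivation:
Current: 2, moving UP
Serve above first (ascending): [5, 7, 10]
Then reverse, serve below (descending): [1]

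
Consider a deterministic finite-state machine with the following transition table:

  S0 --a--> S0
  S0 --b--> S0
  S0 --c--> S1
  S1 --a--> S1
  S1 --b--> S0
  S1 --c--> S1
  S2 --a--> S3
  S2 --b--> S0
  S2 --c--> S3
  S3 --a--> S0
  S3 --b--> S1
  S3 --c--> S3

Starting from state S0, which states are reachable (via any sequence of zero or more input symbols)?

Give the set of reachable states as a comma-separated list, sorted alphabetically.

BFS from S0:
  visit S0: S0--a-->S0 (seen), S0--b-->S0 (seen), S0--c-->S1 (new)
  visit S1: S1--a-->S1 (seen), S1--b-->S0 (seen), S1--c-->S1 (seen)

Answer: S0, S1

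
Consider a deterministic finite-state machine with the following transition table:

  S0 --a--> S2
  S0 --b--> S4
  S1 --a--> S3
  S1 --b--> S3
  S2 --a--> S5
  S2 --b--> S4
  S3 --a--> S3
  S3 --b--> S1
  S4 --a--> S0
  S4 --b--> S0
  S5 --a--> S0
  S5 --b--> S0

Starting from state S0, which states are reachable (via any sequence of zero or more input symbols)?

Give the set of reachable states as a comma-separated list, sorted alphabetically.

Answer: S0, S2, S4, S5

Derivation:
BFS from S0:
  visit S0: S0--a-->S2 (new), S0--b-->S4 (new)
  visit S2: S2--a-->S5 (new), S2--b-->S4 (seen)
  visit S4: S4--a-->S0 (seen), S4--b-->S0 (seen)
  visit S5: S5--a-->S0 (seen), S5--b-->S0 (seen)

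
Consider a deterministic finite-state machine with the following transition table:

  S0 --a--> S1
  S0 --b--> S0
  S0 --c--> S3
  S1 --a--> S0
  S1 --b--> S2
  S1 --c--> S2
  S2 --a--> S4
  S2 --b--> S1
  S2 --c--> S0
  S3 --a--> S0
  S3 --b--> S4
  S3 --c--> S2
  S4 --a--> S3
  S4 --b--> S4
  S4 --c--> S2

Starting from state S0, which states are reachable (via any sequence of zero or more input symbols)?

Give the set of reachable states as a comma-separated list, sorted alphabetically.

Answer: S0, S1, S2, S3, S4

Derivation:
BFS from S0:
  visit S0: S0--a-->S1 (new), S0--b-->S0 (seen), S0--c-->S3 (new)
  visit S1: S1--a-->S0 (seen), S1--b-->S2 (new), S1--c-->S2 (seen)
  visit S3: S3--a-->S0 (seen), S3--b-->S4 (new), S3--c-->S2 (seen)
  visit S2: S2--a-->S4 (seen), S2--b-->S1 (seen), S2--c-->S0 (seen)
  visit S4: S4--a-->S3 (seen), S4--b-->S4 (seen), S4--c-->S2 (seen)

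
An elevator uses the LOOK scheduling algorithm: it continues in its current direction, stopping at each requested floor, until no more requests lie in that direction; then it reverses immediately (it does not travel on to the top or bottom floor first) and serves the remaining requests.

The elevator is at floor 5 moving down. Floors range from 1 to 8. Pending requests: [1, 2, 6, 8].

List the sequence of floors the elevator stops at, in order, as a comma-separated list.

Current: 5, moving DOWN
Serve below first (descending): [2, 1]
Then reverse, serve above (ascending): [6, 8]

Answer: 2, 1, 6, 8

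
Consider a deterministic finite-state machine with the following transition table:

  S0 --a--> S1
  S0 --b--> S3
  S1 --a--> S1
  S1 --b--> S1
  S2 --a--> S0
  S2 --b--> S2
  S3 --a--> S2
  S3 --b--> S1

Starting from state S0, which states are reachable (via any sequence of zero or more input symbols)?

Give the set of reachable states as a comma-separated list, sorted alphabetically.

BFS from S0:
  visit S0: S0--a-->S1 (new), S0--b-->S3 (new)
  visit S1: S1--a-->S1 (seen), S1--b-->S1 (seen)
  visit S3: S3--a-->S2 (new), S3--b-->S1 (seen)
  visit S2: S2--a-->S0 (seen), S2--b-->S2 (seen)

Answer: S0, S1, S2, S3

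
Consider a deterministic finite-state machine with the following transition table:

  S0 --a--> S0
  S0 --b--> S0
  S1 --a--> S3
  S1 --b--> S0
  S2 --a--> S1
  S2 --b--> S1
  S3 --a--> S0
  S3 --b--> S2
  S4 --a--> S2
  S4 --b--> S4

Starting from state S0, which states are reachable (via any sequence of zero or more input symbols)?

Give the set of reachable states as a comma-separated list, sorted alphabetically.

Answer: S0

Derivation:
BFS from S0:
  visit S0: S0--a-->S0 (seen), S0--b-->S0 (seen)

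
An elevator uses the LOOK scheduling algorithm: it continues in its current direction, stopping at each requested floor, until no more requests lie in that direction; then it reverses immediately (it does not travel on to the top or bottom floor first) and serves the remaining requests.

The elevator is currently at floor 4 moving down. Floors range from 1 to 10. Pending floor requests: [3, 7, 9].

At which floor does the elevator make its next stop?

Answer: 3

Derivation:
Current floor: 4, direction: down
Requests above: [7, 9]
Requests below: [3]
Moving down and requests lie below → nearest below is max([3]) = 3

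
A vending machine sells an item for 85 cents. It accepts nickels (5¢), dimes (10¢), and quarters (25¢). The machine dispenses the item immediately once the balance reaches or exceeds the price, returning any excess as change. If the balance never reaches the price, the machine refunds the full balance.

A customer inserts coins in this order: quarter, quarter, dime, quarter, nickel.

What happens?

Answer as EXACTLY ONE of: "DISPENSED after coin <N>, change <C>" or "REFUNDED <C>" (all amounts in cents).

Answer: DISPENSED after coin 4, change 0

Derivation:
Price: 85¢
Coin 1 (quarter, 25¢): balance = 25¢
Coin 2 (quarter, 25¢): balance = 50¢
Coin 3 (dime, 10¢): balance = 60¢
Coin 4 (quarter, 25¢): balance = 85¢
  → balance >= price → DISPENSE, change = 85 - 85 = 0¢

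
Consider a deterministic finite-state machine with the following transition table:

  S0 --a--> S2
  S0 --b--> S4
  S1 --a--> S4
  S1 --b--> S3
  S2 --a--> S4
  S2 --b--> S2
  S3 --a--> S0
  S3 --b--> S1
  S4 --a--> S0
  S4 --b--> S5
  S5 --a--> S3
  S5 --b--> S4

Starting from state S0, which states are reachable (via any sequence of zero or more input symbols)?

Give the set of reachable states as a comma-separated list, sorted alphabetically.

Answer: S0, S1, S2, S3, S4, S5

Derivation:
BFS from S0:
  visit S0: S0--a-->S2 (new), S0--b-->S4 (new)
  visit S2: S2--a-->S4 (seen), S2--b-->S2 (seen)
  visit S4: S4--a-->S0 (seen), S4--b-->S5 (new)
  visit S5: S5--a-->S3 (new), S5--b-->S4 (seen)
  visit S3: S3--a-->S0 (seen), S3--b-->S1 (new)
  visit S1: S1--a-->S4 (seen), S1--b-->S3 (seen)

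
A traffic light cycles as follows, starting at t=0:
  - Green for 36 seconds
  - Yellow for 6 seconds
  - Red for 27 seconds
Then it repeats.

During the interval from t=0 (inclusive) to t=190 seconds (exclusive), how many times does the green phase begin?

Cycle = 36+6+27 = 69s
green phase starts at t = k*69 + 0 for k=0,1,2,...
Need k*69+0 < 190 → k < 2.754
k ∈ {0, ..., 2} → 3 starts

Answer: 3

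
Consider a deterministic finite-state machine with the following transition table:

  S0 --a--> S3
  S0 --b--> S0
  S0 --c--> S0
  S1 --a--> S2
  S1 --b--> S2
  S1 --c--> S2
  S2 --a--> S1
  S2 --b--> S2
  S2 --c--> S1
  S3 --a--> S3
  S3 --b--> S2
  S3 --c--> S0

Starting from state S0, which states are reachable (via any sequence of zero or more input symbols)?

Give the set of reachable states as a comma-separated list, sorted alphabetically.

BFS from S0:
  visit S0: S0--a-->S3 (new), S0--b-->S0 (seen), S0--c-->S0 (seen)
  visit S3: S3--a-->S3 (seen), S3--b-->S2 (new), S3--c-->S0 (seen)
  visit S2: S2--a-->S1 (new), S2--b-->S2 (seen), S2--c-->S1 (seen)
  visit S1: S1--a-->S2 (seen), S1--b-->S2 (seen), S1--c-->S2 (seen)

Answer: S0, S1, S2, S3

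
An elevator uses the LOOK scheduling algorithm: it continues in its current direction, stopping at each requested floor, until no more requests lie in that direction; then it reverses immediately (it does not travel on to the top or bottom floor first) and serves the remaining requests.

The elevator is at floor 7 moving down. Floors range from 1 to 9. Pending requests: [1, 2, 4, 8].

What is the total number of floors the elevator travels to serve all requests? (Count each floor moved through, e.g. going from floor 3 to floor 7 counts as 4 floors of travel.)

Answer: 13

Derivation:
Start at floor 7 moving down, LOOK stop order: [4, 2, 1, 8]
  7 → 4: |4-7| = 3, total = 3
  4 → 2: |2-4| = 2, total = 5
  2 → 1: |1-2| = 1, total = 6
  1 → 8: |8-1| = 7, total = 13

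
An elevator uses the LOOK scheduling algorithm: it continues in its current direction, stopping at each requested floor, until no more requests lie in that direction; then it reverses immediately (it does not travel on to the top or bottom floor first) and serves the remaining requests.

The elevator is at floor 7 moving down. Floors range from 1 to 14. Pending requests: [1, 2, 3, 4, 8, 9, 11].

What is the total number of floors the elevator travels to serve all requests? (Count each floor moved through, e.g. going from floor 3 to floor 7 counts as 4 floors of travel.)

Answer: 16

Derivation:
Start at floor 7 moving down, LOOK stop order: [4, 3, 2, 1, 8, 9, 11]
  7 → 4: |4-7| = 3, total = 3
  4 → 3: |3-4| = 1, total = 4
  3 → 2: |2-3| = 1, total = 5
  2 → 1: |1-2| = 1, total = 6
  1 → 8: |8-1| = 7, total = 13
  8 → 9: |9-8| = 1, total = 14
  9 → 11: |11-9| = 2, total = 16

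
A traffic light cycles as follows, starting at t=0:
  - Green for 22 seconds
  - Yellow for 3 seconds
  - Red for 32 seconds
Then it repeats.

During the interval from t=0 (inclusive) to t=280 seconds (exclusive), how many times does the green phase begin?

Answer: 5

Derivation:
Cycle = 22+3+32 = 57s
green phase starts at t = k*57 + 0 for k=0,1,2,...
Need k*57+0 < 280 → k < 4.912
k ∈ {0, ..., 4} → 5 starts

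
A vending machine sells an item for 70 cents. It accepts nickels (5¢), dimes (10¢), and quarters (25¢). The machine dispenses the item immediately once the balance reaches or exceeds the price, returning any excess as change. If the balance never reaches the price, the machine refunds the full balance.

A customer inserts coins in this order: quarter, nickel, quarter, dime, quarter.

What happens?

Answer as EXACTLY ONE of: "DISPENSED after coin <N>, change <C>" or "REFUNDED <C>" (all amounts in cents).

Answer: DISPENSED after coin 5, change 20

Derivation:
Price: 70¢
Coin 1 (quarter, 25¢): balance = 25¢
Coin 2 (nickel, 5¢): balance = 30¢
Coin 3 (quarter, 25¢): balance = 55¢
Coin 4 (dime, 10¢): balance = 65¢
Coin 5 (quarter, 25¢): balance = 90¢
  → balance >= price → DISPENSE, change = 90 - 70 = 20¢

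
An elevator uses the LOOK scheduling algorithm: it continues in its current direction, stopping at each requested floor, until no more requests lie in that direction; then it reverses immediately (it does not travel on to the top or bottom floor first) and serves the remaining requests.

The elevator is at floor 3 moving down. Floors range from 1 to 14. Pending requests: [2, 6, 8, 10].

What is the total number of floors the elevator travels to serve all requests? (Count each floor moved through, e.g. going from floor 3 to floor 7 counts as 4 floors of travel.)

Start at floor 3 moving down, LOOK stop order: [2, 6, 8, 10]
  3 → 2: |2-3| = 1, total = 1
  2 → 6: |6-2| = 4, total = 5
  6 → 8: |8-6| = 2, total = 7
  8 → 10: |10-8| = 2, total = 9

Answer: 9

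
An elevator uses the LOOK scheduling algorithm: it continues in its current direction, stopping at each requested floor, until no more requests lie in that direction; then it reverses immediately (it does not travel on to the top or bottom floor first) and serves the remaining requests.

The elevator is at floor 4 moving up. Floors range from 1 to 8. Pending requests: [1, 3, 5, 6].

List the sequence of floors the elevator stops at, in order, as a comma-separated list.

Answer: 5, 6, 3, 1

Derivation:
Current: 4, moving UP
Serve above first (ascending): [5, 6]
Then reverse, serve below (descending): [3, 1]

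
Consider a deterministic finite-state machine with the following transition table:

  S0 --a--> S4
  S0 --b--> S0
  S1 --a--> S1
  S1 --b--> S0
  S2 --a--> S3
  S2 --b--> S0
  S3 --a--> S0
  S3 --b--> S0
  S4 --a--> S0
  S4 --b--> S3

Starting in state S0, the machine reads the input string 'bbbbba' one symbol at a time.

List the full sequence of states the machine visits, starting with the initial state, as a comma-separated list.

Start: S0
  read 'b': S0 --b--> S0
  read 'b': S0 --b--> S0
  read 'b': S0 --b--> S0
  read 'b': S0 --b--> S0
  read 'b': S0 --b--> S0
  read 'a': S0 --a--> S4

Answer: S0, S0, S0, S0, S0, S0, S4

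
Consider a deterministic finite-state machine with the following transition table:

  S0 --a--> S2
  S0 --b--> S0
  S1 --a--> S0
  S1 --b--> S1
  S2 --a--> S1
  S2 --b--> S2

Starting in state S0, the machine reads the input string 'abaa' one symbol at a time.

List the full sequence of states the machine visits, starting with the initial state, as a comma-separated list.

Start: S0
  read 'a': S0 --a--> S2
  read 'b': S2 --b--> S2
  read 'a': S2 --a--> S1
  read 'a': S1 --a--> S0

Answer: S0, S2, S2, S1, S0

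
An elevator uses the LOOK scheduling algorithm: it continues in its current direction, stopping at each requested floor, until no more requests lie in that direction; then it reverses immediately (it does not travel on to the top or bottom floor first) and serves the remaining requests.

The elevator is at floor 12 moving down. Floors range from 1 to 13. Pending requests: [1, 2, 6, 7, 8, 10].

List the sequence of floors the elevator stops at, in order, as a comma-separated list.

Current: 12, moving DOWN
Serve below first (descending): [10, 8, 7, 6, 2, 1]
Then reverse, serve above (ascending): []

Answer: 10, 8, 7, 6, 2, 1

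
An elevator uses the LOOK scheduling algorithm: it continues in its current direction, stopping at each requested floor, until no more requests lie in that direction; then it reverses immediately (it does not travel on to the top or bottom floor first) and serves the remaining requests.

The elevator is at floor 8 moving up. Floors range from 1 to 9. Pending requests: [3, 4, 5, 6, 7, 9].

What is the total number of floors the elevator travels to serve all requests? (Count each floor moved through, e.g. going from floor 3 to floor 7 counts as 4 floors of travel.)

Start at floor 8 moving up, LOOK stop order: [9, 7, 6, 5, 4, 3]
  8 → 9: |9-8| = 1, total = 1
  9 → 7: |7-9| = 2, total = 3
  7 → 6: |6-7| = 1, total = 4
  6 → 5: |5-6| = 1, total = 5
  5 → 4: |4-5| = 1, total = 6
  4 → 3: |3-4| = 1, total = 7

Answer: 7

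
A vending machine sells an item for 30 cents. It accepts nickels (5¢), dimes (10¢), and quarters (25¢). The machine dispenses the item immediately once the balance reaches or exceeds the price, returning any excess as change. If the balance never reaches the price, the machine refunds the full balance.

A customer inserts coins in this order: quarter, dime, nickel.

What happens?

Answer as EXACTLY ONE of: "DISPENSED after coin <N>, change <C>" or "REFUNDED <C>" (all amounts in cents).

Price: 30¢
Coin 1 (quarter, 25¢): balance = 25¢
Coin 2 (dime, 10¢): balance = 35¢
  → balance >= price → DISPENSE, change = 35 - 30 = 5¢

Answer: DISPENSED after coin 2, change 5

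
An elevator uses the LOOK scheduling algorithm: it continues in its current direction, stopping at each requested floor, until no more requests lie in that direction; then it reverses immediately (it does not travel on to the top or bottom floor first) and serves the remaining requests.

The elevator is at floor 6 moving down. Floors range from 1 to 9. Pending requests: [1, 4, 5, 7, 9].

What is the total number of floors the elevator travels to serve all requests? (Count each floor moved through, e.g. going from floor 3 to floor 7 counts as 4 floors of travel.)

Start at floor 6 moving down, LOOK stop order: [5, 4, 1, 7, 9]
  6 → 5: |5-6| = 1, total = 1
  5 → 4: |4-5| = 1, total = 2
  4 → 1: |1-4| = 3, total = 5
  1 → 7: |7-1| = 6, total = 11
  7 → 9: |9-7| = 2, total = 13

Answer: 13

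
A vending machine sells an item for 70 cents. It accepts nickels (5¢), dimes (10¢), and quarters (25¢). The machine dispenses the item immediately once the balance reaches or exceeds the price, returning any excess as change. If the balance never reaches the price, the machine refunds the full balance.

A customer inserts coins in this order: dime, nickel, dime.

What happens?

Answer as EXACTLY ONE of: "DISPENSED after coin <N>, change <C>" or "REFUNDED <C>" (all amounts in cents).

Answer: REFUNDED 25

Derivation:
Price: 70¢
Coin 1 (dime, 10¢): balance = 10¢
Coin 2 (nickel, 5¢): balance = 15¢
Coin 3 (dime, 10¢): balance = 25¢
All coins inserted, balance 25¢ < price 70¢ → REFUND 25¢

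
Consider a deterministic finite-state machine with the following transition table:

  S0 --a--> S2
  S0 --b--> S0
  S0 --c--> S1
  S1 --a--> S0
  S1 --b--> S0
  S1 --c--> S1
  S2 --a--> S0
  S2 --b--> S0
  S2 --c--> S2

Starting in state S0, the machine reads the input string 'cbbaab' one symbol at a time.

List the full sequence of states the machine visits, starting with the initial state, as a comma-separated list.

Answer: S0, S1, S0, S0, S2, S0, S0

Derivation:
Start: S0
  read 'c': S0 --c--> S1
  read 'b': S1 --b--> S0
  read 'b': S0 --b--> S0
  read 'a': S0 --a--> S2
  read 'a': S2 --a--> S0
  read 'b': S0 --b--> S0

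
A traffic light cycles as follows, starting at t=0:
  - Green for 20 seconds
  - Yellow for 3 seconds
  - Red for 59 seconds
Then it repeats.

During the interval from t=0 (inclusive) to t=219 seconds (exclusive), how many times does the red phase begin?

Cycle = 20+3+59 = 82s
red phase starts at t = k*82 + 23 for k=0,1,2,...
Need k*82+23 < 219 → k < 2.390
k ∈ {0, ..., 2} → 3 starts

Answer: 3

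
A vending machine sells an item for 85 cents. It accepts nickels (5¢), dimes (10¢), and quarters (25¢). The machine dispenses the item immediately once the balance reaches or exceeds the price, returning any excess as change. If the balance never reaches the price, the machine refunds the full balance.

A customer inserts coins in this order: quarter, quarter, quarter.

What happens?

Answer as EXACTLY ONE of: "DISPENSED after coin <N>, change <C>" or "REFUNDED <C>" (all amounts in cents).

Answer: REFUNDED 75

Derivation:
Price: 85¢
Coin 1 (quarter, 25¢): balance = 25¢
Coin 2 (quarter, 25¢): balance = 50¢
Coin 3 (quarter, 25¢): balance = 75¢
All coins inserted, balance 75¢ < price 85¢ → REFUND 75¢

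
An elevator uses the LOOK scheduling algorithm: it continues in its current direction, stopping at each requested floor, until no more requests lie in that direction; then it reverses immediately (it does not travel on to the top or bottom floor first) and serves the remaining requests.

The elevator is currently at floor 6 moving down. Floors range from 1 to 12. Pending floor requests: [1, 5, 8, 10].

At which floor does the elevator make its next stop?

Current floor: 6, direction: down
Requests above: [8, 10]
Requests below: [1, 5]
Moving down and requests lie below → nearest below is max([1, 5]) = 5

Answer: 5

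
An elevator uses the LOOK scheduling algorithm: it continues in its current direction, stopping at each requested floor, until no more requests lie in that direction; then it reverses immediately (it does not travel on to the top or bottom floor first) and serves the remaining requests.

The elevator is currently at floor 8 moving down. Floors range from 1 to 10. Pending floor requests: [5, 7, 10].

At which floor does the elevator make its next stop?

Answer: 7

Derivation:
Current floor: 8, direction: down
Requests above: [10]
Requests below: [5, 7]
Moving down and requests lie below → nearest below is max([5, 7]) = 7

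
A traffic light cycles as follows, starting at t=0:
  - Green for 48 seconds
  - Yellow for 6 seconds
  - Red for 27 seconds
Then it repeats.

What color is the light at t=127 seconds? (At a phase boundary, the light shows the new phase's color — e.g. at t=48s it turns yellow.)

Answer: green

Derivation:
Cycle length = 48 + 6 + 27 = 81s
t = 127, phase_t = 127 mod 81 = 46
46 < 48 (green end) → GREEN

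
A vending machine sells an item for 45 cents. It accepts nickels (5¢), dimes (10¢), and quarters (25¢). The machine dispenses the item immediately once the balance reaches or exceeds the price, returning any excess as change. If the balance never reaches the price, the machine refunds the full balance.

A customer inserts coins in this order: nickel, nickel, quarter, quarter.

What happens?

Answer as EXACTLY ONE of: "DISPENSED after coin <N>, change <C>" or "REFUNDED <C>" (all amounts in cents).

Price: 45¢
Coin 1 (nickel, 5¢): balance = 5¢
Coin 2 (nickel, 5¢): balance = 10¢
Coin 3 (quarter, 25¢): balance = 35¢
Coin 4 (quarter, 25¢): balance = 60¢
  → balance >= price → DISPENSE, change = 60 - 45 = 15¢

Answer: DISPENSED after coin 4, change 15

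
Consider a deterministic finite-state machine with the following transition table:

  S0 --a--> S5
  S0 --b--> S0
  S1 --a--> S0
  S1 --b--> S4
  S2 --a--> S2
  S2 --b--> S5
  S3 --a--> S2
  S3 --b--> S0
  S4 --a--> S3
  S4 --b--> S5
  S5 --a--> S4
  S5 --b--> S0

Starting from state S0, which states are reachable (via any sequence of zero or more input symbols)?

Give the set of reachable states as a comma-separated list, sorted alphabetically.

BFS from S0:
  visit S0: S0--a-->S5 (new), S0--b-->S0 (seen)
  visit S5: S5--a-->S4 (new), S5--b-->S0 (seen)
  visit S4: S4--a-->S3 (new), S4--b-->S5 (seen)
  visit S3: S3--a-->S2 (new), S3--b-->S0 (seen)
  visit S2: S2--a-->S2 (seen), S2--b-->S5 (seen)

Answer: S0, S2, S3, S4, S5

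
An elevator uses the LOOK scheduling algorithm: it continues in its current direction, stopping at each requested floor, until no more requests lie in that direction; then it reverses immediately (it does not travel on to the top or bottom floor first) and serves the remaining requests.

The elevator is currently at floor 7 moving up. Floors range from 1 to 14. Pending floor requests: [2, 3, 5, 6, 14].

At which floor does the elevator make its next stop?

Answer: 14

Derivation:
Current floor: 7, direction: up
Requests above: [14]
Requests below: [2, 3, 5, 6]
Moving up and requests lie above → nearest above is min([14]) = 14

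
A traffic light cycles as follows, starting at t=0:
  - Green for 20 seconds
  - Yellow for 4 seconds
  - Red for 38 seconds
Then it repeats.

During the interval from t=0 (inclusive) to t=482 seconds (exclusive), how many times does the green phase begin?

Cycle = 20+4+38 = 62s
green phase starts at t = k*62 + 0 for k=0,1,2,...
Need k*62+0 < 482 → k < 7.774
k ∈ {0, ..., 7} → 8 starts

Answer: 8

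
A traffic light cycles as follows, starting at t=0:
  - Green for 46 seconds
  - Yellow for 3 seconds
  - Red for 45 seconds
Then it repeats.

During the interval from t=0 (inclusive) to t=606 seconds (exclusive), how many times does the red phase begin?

Answer: 6

Derivation:
Cycle = 46+3+45 = 94s
red phase starts at t = k*94 + 49 for k=0,1,2,...
Need k*94+49 < 606 → k < 5.926
k ∈ {0, ..., 5} → 6 starts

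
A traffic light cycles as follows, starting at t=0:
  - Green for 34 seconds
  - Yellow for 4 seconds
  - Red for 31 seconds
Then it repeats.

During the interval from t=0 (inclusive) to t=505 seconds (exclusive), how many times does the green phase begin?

Cycle = 34+4+31 = 69s
green phase starts at t = k*69 + 0 for k=0,1,2,...
Need k*69+0 < 505 → k < 7.319
k ∈ {0, ..., 7} → 8 starts

Answer: 8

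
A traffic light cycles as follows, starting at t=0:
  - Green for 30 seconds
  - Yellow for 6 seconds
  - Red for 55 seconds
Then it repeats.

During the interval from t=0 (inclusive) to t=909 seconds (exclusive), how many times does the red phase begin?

Answer: 10

Derivation:
Cycle = 30+6+55 = 91s
red phase starts at t = k*91 + 36 for k=0,1,2,...
Need k*91+36 < 909 → k < 9.593
k ∈ {0, ..., 9} → 10 starts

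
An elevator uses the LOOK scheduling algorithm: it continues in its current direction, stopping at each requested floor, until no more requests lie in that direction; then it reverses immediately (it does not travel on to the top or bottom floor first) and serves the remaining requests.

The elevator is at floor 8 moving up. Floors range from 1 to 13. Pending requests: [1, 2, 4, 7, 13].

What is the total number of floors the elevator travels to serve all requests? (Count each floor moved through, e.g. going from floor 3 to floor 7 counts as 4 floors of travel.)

Start at floor 8 moving up, LOOK stop order: [13, 7, 4, 2, 1]
  8 → 13: |13-8| = 5, total = 5
  13 → 7: |7-13| = 6, total = 11
  7 → 4: |4-7| = 3, total = 14
  4 → 2: |2-4| = 2, total = 16
  2 → 1: |1-2| = 1, total = 17

Answer: 17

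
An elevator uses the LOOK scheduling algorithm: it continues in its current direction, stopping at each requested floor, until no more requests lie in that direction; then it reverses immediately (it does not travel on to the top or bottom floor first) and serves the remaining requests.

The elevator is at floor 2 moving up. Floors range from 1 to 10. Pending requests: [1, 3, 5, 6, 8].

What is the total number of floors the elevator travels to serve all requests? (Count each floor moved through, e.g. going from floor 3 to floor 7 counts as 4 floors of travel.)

Answer: 13

Derivation:
Start at floor 2 moving up, LOOK stop order: [3, 5, 6, 8, 1]
  2 → 3: |3-2| = 1, total = 1
  3 → 5: |5-3| = 2, total = 3
  5 → 6: |6-5| = 1, total = 4
  6 → 8: |8-6| = 2, total = 6
  8 → 1: |1-8| = 7, total = 13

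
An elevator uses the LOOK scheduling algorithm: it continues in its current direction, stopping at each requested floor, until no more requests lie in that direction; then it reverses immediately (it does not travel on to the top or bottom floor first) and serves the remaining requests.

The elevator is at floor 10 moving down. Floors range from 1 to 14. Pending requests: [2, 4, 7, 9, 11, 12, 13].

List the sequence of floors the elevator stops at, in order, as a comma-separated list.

Current: 10, moving DOWN
Serve below first (descending): [9, 7, 4, 2]
Then reverse, serve above (ascending): [11, 12, 13]

Answer: 9, 7, 4, 2, 11, 12, 13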